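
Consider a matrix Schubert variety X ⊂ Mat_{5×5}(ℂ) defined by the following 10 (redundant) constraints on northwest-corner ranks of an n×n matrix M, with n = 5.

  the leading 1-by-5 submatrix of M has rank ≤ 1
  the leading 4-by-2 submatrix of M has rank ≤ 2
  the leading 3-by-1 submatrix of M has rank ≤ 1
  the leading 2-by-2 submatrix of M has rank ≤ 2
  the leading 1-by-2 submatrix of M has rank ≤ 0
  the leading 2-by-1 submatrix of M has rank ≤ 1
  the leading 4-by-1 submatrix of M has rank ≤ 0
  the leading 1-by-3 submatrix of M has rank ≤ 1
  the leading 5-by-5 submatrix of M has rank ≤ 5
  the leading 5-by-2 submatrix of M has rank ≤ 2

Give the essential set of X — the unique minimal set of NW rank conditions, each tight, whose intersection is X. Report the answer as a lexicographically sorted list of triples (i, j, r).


The tightest implied rank at each (i,j), from the 10 conditions:

  i=1: 0 0 1 1 1
  i=2: 0 1 2 2 2
  i=3: 0 1 2 3 3
  i=4: 0 1 2 3 4
  i=5: 1 2 3 4 5

giving w = (3, 2, 4, 5, 1) via Δ²R.

2 SE-corners of the 5-cell Rothe diagram give Ess(w):

[(1, 2, 0), (4, 1, 0)]


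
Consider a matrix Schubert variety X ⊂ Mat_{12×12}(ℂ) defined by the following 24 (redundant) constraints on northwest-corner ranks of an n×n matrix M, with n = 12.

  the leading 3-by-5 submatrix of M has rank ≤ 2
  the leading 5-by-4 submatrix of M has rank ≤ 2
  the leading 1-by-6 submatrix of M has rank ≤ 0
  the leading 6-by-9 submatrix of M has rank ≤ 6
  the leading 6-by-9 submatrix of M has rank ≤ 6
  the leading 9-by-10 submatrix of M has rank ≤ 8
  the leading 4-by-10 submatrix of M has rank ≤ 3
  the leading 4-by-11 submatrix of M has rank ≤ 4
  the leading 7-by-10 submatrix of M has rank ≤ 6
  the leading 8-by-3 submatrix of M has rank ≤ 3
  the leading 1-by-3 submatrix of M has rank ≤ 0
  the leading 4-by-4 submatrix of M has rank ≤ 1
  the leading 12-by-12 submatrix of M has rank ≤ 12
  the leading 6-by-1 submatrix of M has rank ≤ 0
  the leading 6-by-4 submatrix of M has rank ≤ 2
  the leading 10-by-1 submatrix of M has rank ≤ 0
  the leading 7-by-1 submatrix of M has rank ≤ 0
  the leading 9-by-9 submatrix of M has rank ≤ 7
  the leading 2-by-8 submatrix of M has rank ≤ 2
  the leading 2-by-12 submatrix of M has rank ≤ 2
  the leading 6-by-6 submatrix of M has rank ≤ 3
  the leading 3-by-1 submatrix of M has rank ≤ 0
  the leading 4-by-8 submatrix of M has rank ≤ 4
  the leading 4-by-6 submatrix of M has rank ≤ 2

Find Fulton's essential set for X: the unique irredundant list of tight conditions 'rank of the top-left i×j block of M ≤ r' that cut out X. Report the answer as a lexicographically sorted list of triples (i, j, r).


The tightest implied rank at each (i,j), from the 24 conditions:

  row 1: 0 0 0 0 0 0 1 1 1 1 1 1
  row 2: 0 1 1 1 1 1 2 2 2 2 2 2
  row 3: 0 1 1 1 2 2 3 3 3 3 3 3
  row 4: 0 1 1 1 2 2 3 3 3 3 4 4
  row 5: 0 1 2 2 3 3 4 4 4 4 5 5
  row 6: 0 1 2 2 3 3 4 5 5 5 6 6
  row 7: 0 1 2 3 4 4 5 6 6 6 7 7
  row 8: 0 1 2 3 4 5 6 7 7 7 8 8
  row 9: 0 1 2 3 4 5 6 7 7 8 9 9
  row 10: 0 1 2 3 4 5 6 7 8 9 10 10
  row 11: 1 2 3 4 5 6 7 8 9 10 11 11
  row 12: 1 2 3 4 5 6 7 8 9 10 11 12

reading off 1-entries of Δ²R: w = (7, 2, 5, 11, 3, 8, 4, 6, 10, 9, 1, 12).

Rothe diagram D(w) (26 cells), 8 SE-corners (essential conditions):

[(1, 6, 0), (4, 4, 1), (4, 6, 2), (4, 10, 3), (6, 4, 2), (6, 6, 3), (9, 9, 7), (10, 1, 0)]


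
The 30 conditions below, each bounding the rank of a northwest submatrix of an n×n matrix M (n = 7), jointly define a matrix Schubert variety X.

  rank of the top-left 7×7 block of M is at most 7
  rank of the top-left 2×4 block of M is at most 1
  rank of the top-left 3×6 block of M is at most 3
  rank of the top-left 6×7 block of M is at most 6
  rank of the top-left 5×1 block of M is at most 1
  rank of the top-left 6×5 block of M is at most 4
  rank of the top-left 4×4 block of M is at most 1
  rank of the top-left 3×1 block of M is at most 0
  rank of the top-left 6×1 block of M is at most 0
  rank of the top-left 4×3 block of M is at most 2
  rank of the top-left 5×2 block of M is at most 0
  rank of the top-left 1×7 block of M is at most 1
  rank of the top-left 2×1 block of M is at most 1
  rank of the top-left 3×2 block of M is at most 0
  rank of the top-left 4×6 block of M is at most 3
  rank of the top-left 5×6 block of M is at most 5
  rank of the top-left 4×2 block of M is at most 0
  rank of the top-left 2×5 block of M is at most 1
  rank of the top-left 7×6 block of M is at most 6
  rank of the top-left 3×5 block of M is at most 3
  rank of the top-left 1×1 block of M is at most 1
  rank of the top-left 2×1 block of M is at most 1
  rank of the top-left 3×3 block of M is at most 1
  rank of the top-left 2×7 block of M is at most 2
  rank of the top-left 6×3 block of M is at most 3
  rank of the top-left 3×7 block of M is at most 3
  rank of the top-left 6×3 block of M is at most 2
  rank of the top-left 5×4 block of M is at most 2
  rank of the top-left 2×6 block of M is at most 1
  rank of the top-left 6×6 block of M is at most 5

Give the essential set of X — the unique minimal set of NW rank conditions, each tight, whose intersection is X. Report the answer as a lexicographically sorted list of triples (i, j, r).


Propagating the 30 rank bounds to every northwest block:

  row 1: 0, 0, 1, 1, 1, 1, 1
  row 2: 0, 0, 1, 1, 1, 1, 2
  row 3: 0, 0, 1, 1, 2, 2, 3
  row 4: 0, 0, 1, 1, 2, 3, 4
  row 5: 0, 0, 1, 2, 3, 4, 5
  row 6: 0, 1, 2, 3, 4, 5, 6
  row 7: 1, 2, 3, 4, 5, 6, 7

hence w(1..7) = (3, 7, 5, 6, 4, 2, 1).

D(w) has 16 cells with 4 SE-corners; essential set:

[(2, 6, 1), (4, 4, 1), (5, 2, 0), (6, 1, 0)]


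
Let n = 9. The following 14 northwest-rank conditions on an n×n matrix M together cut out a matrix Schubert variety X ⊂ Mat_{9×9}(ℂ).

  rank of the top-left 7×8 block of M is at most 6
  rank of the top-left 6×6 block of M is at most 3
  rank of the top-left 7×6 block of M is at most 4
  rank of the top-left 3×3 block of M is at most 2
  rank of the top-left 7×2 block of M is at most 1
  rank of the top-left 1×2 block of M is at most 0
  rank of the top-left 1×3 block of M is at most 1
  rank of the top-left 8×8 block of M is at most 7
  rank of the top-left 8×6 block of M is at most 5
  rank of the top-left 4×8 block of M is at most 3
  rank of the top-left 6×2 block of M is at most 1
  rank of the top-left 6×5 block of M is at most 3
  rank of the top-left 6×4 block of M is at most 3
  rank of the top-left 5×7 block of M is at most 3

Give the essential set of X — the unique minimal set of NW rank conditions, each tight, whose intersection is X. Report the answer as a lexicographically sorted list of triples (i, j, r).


Reconstructing r_w from the 14 given conditions:

  i=1: 0  0  1  1  1  1  1  1  1
  i=2: 1  1  2  2  2  2  2  2  2
  i=3: 1  1  2  3  3  3  3  3  3
  i=4: 1  1  2  3  3  3  3  3  4
  i=5: 1  1  2  3  3  3  3  4  5
  i=6: 1  1  2  3  3  3  4  5  6
  i=7: 1  1  2  3  4  4  5  6  7
  i=8: 1  2  3  4  5  5  6  7  8
  i=9: 1  2  3  4  5  6  7  8  9

giving w = (3, 1, 4, 9, 8, 7, 5, 2, 6) via Δ²R.

5 SE-corners of the 16-cell Rothe diagram give Ess(w):

[(1, 2, 0), (4, 8, 3), (5, 7, 3), (6, 6, 3), (7, 2, 1)]


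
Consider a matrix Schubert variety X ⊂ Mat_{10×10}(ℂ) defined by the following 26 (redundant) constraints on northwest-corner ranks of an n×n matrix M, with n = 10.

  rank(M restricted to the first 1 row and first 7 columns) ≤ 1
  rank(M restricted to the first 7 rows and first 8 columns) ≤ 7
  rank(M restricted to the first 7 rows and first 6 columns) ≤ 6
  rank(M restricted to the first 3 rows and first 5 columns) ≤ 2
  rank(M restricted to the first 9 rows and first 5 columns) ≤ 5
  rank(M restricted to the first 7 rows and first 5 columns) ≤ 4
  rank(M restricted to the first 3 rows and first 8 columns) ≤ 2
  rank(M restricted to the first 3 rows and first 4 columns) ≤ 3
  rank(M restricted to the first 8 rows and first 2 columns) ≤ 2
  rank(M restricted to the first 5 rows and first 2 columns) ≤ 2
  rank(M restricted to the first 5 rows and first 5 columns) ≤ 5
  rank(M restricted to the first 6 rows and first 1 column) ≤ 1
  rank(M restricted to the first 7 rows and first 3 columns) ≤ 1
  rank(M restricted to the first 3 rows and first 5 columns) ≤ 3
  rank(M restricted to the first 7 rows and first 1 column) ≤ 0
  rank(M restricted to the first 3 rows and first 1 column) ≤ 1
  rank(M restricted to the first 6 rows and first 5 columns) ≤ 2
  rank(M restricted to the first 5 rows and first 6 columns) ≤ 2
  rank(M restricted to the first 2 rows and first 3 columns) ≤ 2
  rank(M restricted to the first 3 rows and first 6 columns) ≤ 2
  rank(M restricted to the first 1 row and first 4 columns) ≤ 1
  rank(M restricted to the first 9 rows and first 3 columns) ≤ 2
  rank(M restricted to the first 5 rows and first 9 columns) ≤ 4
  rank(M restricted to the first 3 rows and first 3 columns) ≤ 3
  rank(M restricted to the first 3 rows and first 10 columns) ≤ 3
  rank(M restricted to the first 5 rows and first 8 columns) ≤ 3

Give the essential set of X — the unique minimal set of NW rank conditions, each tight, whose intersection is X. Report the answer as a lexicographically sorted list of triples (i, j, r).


The tightest implied rank at each (i,j), from the 26 conditions:

  R[1]: 0, 1, 1, 1, 1, 1, 1, 1, 1, 1
  R[2]: 0, 1, 1, 2, 2, 2, 2, 2, 2, 2
  R[3]: 0, 1, 1, 2, 2, 2, 2, 2, 3, 3
  R[4]: 0, 1, 1, 2, 2, 2, 3, 3, 4, 4
  R[5]: 0, 1, 1, 2, 2, 2, 3, 3, 4, 5
  R[6]: 0, 1, 1, 2, 2, 3, 4, 4, 5, 6
  R[7]: 0, 1, 1, 2, 3, 4, 5, 5, 6, 7
  R[8]: 1, 2, 2, 3, 4, 5, 6, 6, 7, 8
  R[9]: 1, 2, 2, 3, 4, 5, 6, 7, 8, 9
  R[10]: 1, 2, 3, 4, 5, 6, 7, 8, 9, 10

so w = (2, 4, 9, 7, 10, 6, 5, 1, 8, 3).

7 SE-corners of the 24-cell Rothe diagram give Ess(w):

[(3, 8, 2), (5, 6, 2), (5, 8, 3), (6, 5, 2), (7, 1, 0), (7, 3, 1), (9, 3, 2)]


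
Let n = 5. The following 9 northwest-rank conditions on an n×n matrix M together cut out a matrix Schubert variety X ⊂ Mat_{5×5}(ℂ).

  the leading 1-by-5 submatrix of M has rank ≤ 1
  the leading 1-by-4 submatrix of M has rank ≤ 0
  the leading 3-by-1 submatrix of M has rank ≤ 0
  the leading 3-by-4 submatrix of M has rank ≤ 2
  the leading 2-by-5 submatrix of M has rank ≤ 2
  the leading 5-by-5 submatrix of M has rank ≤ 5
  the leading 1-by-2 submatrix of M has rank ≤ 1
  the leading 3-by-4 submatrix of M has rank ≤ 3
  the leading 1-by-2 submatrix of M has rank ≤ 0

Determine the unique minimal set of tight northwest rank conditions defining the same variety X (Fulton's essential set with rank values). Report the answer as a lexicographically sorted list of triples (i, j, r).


Reconstructing r_w from the 9 given conditions:

  i=1: 0 0 0 0 1
  i=2: 0 1 1 1 2
  i=3: 0 1 2 2 3
  i=4: 1 2 3 3 4
  i=5: 1 2 3 4 5

reading off 1-entries of Δ²R: w = (5, 2, 3, 1, 4).

|D(w)|=6, |Ess(w)|=2:

[(1, 4, 0), (3, 1, 0)]


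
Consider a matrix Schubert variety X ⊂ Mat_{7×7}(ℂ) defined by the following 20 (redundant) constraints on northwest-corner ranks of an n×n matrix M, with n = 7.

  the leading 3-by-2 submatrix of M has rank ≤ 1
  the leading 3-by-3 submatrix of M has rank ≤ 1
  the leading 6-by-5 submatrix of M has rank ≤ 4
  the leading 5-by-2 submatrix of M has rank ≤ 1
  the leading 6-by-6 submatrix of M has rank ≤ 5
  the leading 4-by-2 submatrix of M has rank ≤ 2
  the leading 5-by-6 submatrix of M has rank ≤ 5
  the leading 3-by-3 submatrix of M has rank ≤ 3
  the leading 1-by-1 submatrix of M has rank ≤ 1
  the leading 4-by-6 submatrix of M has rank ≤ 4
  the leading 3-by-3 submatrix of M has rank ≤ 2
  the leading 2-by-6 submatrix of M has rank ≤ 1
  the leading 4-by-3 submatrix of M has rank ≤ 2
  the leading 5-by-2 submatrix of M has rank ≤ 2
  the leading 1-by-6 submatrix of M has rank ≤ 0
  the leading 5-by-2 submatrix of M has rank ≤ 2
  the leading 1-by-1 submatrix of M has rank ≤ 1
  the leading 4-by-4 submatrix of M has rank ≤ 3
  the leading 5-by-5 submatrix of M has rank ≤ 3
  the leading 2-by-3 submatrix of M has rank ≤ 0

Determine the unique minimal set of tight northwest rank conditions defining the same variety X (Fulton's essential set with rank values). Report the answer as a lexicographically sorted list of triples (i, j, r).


Reconstructing r_w from the 20 given conditions:

  i=1: 0  0  0  0  0  0  1
  i=2: 0  0  0  1  1  1  2
  i=3: 1  1  1  2  2  2  3
  i=4: 1  1  2  3  3  3  4
  i=5: 1  1  2  3  3  4  5
  i=6: 1  2  3  4  4  5  6
  i=7: 1  2  3  4  5  6  7

second differences of R give the permutation w = (7, 4, 1, 3, 6, 2, 5).

4 SE-corners of the 12-cell Rothe diagram give Ess(w):

[(1, 6, 0), (2, 3, 0), (5, 2, 1), (5, 5, 3)]


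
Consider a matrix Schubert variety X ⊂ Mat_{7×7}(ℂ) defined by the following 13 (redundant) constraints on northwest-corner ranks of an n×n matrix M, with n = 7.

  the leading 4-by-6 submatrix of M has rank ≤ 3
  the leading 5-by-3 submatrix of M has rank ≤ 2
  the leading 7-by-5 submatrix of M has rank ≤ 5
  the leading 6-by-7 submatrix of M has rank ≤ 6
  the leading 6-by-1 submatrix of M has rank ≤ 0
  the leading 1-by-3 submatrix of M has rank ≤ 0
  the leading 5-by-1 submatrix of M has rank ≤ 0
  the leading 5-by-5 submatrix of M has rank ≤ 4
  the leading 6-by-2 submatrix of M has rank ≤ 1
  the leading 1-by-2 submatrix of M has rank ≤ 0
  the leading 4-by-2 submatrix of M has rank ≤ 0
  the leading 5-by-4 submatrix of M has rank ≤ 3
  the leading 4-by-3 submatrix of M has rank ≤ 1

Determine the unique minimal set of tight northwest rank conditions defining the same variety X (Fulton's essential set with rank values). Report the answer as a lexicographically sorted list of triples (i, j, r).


Computing R[i][j] = min implied NW-rank bound (n=7, 13 conditions):

  R[1]: 0, 0, 0, 1, 1, 1, 1
  R[2]: 0, 0, 1, 2, 2, 2, 2
  R[3]: 0, 0, 1, 2, 3, 3, 3
  R[4]: 0, 0, 1, 2, 3, 3, 4
  R[5]: 0, 1, 2, 3, 4, 4, 5
  R[6]: 0, 1, 2, 3, 4, 5, 6
  R[7]: 1, 2, 3, 4, 5, 6, 7

second differences of R give the permutation w = (4, 3, 5, 7, 2, 6, 1).

ℓ(w)=12; the 4 essential cells (i,j,r):

[(1, 3, 0), (4, 2, 0), (4, 6, 3), (6, 1, 0)]


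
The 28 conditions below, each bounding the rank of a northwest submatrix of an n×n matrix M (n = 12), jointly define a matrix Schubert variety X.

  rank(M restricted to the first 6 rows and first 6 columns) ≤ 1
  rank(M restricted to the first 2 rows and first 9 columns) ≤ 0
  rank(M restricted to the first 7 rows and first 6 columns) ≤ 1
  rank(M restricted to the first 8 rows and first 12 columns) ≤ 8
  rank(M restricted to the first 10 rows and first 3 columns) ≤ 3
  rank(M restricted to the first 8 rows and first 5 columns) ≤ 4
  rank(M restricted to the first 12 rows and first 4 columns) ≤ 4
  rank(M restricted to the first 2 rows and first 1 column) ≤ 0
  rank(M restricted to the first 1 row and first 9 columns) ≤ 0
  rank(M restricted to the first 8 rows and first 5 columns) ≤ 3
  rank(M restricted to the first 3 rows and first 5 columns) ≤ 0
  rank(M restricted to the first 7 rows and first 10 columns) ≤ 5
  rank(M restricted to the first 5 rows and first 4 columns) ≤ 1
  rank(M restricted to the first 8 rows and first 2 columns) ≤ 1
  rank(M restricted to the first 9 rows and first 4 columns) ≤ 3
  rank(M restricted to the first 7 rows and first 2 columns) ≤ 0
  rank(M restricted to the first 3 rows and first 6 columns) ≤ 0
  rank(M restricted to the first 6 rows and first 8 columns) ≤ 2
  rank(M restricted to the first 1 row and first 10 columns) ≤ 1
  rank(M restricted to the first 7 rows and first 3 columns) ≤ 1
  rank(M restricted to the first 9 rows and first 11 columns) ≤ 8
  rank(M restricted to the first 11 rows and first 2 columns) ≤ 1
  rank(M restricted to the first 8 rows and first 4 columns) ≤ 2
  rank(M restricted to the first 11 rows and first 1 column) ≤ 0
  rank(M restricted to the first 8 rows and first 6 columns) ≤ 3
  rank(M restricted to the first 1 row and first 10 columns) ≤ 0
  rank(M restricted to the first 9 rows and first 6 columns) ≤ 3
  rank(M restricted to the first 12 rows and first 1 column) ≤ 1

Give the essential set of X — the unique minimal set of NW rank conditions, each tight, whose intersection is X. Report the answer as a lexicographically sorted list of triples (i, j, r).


Computing R[i][j] = min implied NW-rank bound (n=12, 28 conditions):

  R[1]: 0 | 0 | 0 | 0 | 0 | 0 | 0 | 0 | 0 | 0 | 1 | 1
  R[2]: 0 | 0 | 0 | 0 | 0 | 0 | 0 | 0 | 0 | 1 | 2 | 2
  R[3]: 0 | 0 | 0 | 0 | 0 | 0 | 1 | 1 | 1 | 2 | 3 | 3
  R[4]: 0 | 0 | 1 | 1 | 1 | 1 | 2 | 2 | 2 | 3 | 4 | 4
  R[5]: 0 | 0 | 1 | 1 | 1 | 1 | 2 | 2 | 3 | 4 | 5 | 5
  R[6]: 0 | 0 | 1 | 1 | 1 | 1 | 2 | 2 | 3 | 4 | 5 | 6
  R[7]: 0 | 0 | 1 | 1 | 1 | 1 | 2 | 3 | 4 | 5 | 6 | 7
  R[8]: 0 | 1 | 2 | 2 | 2 | 2 | 3 | 4 | 5 | 6 | 7 | 8
  R[9]: 0 | 1 | 2 | 3 | 3 | 3 | 4 | 5 | 6 | 7 | 8 | 9
  R[10]: 0 | 1 | 2 | 3 | 4 | 4 | 5 | 6 | 7 | 8 | 9 | 10
  R[11]: 0 | 1 | 2 | 3 | 4 | 5 | 6 | 7 | 8 | 9 | 10 | 11
  R[12]: 1 | 2 | 3 | 4 | 5 | 6 | 7 | 8 | 9 | 10 | 11 | 12

giving w = (11, 10, 7, 3, 9, 12, 8, 2, 4, 5, 6, 1) via Δ²R.

D(w) has 48 cells with 7 SE-corners; essential set:

[(1, 10, 0), (2, 9, 0), (3, 6, 0), (6, 8, 2), (7, 2, 0), (7, 6, 1), (11, 1, 0)]


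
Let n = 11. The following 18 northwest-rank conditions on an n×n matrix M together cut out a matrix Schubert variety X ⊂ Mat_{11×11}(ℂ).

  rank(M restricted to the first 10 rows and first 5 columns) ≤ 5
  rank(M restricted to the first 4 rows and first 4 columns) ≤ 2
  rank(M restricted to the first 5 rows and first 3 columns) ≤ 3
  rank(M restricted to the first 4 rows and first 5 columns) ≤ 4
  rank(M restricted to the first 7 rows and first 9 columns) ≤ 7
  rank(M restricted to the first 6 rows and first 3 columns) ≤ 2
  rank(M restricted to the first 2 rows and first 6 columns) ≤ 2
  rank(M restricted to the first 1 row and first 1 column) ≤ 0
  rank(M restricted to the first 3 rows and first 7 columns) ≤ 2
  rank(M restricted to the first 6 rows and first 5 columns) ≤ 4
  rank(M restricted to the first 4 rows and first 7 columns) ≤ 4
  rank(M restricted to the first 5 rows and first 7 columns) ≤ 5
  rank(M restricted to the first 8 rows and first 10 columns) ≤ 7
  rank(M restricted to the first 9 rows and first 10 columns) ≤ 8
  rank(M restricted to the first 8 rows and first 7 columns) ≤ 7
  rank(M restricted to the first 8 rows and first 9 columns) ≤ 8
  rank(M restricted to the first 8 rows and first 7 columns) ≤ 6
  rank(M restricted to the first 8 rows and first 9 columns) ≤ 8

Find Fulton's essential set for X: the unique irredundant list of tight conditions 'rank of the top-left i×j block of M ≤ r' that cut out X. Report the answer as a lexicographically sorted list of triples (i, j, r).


The tightest implied rank at each (i,j), from the 18 conditions:

  i=1: 0 1 1 1 1 1 1 1 1 1 1
  i=2: 1 2 2 2 2 2 2 2 2 2 2
  i=3: 1 2 2 2 2 2 2 3 3 3 3
  i=4: 1 2 2 2 3 3 3 4 4 4 4
  i=5: 1 2 2 3 4 4 4 5 5 5 5
  i=6: 1 2 2 3 4 5 5 6 6 6 6
  i=7: 1 2 3 4 5 6 6 7 7 7 7
  i=8: 1 2 3 4 5 6 6 7 7 7 8
  i=9: 1 2 3 4 5 6 7 8 8 8 9
  i=10: 1 2 3 4 5 6 7 8 9 9 10
  i=11: 1 2 3 4 5 6 7 8 9 10 11

the unique w with this rank table is (2, 1, 8, 5, 4, 6, 3, 11, 7, 9, 10).

Rothe diagram D(w) (13 cells), 6 SE-corners (essential conditions):

[(1, 1, 0), (3, 7, 2), (4, 4, 2), (6, 3, 2), (8, 7, 6), (8, 10, 7)]


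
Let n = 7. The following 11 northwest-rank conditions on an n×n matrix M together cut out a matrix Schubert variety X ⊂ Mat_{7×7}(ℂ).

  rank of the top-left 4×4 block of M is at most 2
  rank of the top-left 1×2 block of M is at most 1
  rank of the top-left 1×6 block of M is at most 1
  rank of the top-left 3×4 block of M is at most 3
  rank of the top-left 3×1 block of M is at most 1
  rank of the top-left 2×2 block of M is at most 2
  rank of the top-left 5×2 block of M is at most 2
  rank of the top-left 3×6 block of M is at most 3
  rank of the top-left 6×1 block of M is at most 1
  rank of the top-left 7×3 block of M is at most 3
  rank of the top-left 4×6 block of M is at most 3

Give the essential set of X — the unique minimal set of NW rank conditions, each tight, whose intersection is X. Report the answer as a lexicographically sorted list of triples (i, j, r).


Computing R[i][j] = min implied NW-rank bound (n=7, 11 conditions):

  1, 1, 1, 1, 1, 1, 1
  1, 2, 2, 2, 2, 2, 2
  1, 2, 2, 2, 3, 3, 3
  1, 2, 2, 2, 3, 3, 4
  1, 2, 3, 3, 4, 4, 5
  1, 2, 3, 4, 5, 5, 6
  1, 2, 3, 4, 5, 6, 7

giving w = (1, 2, 5, 7, 3, 4, 6) via Δ²R.

Fulton essential set (2 of the 5 Rothe cells):

[(4, 4, 2), (4, 6, 3)]


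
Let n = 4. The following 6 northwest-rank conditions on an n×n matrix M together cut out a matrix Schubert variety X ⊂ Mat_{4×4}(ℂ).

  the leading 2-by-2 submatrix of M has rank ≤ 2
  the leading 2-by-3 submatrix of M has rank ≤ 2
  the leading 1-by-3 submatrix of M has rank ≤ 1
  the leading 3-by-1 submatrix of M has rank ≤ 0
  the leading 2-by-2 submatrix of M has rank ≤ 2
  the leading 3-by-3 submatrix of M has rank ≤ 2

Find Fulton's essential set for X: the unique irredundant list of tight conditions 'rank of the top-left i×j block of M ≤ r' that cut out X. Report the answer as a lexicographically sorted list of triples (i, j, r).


Computing R[i][j] = min implied NW-rank bound (n=4, 6 conditions):

  i=1: 0 1 1 1
  i=2: 0 1 2 2
  i=3: 0 1 2 3
  i=4: 1 2 3 4

giving w = (2, 3, 4, 1) via Δ²R.

D(w) has 3 cells with 1 SE-corner; essential set:

[(3, 1, 0)]


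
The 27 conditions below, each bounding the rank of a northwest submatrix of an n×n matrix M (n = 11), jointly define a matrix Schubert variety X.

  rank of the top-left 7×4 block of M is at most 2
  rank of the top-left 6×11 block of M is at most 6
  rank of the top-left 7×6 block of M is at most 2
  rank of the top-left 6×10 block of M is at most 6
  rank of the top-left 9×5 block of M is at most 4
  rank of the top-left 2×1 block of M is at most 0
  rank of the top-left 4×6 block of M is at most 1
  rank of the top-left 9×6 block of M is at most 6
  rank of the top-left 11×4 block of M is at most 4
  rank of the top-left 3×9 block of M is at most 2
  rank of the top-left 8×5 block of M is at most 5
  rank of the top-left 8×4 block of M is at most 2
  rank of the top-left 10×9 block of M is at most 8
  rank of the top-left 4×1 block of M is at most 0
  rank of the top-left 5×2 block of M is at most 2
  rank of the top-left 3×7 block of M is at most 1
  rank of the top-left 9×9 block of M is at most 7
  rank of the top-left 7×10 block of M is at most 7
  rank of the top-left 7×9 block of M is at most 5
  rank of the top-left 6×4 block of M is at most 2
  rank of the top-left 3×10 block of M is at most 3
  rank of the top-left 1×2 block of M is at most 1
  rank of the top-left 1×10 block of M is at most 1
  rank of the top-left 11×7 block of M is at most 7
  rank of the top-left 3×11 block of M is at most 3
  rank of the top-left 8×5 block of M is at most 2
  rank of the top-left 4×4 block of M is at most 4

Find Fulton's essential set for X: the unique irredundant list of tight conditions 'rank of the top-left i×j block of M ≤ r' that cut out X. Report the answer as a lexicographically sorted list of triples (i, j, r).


Rank table r_w(11×11) implied by the 27 constraints:

  0 | 1 | 1 | 1 | 1 | 1 | 1 | 1 | 1 | 1 | 1
  0 | 1 | 1 | 1 | 1 | 1 | 1 | 2 | 2 | 2 | 2
  0 | 1 | 1 | 1 | 1 | 1 | 1 | 2 | 2 | 3 | 3
  0 | 1 | 1 | 1 | 1 | 1 | 2 | 3 | 3 | 4 | 4
  1 | 2 | 2 | 2 | 2 | 2 | 3 | 4 | 4 | 5 | 5
  1 | 2 | 2 | 2 | 2 | 2 | 3 | 4 | 5 | 6 | 6
  1 | 2 | 2 | 2 | 2 | 2 | 3 | 4 | 5 | 6 | 7
  1 | 2 | 2 | 2 | 2 | 3 | 4 | 5 | 6 | 7 | 8
  1 | 2 | 3 | 3 | 3 | 4 | 5 | 6 | 7 | 8 | 9
  1 | 2 | 3 | 4 | 4 | 5 | 6 | 7 | 8 | 9 | 10
  1 | 2 | 3 | 4 | 5 | 6 | 7 | 8 | 9 | 10 | 11

reading off 1-entries of Δ²R: w = (2, 8, 10, 7, 1, 9, 11, 6, 3, 4, 5).

ℓ(w)=30; the 6 essential cells (i,j,r):

[(3, 7, 1), (3, 9, 2), (4, 1, 0), (4, 6, 1), (7, 6, 2), (8, 5, 2)]


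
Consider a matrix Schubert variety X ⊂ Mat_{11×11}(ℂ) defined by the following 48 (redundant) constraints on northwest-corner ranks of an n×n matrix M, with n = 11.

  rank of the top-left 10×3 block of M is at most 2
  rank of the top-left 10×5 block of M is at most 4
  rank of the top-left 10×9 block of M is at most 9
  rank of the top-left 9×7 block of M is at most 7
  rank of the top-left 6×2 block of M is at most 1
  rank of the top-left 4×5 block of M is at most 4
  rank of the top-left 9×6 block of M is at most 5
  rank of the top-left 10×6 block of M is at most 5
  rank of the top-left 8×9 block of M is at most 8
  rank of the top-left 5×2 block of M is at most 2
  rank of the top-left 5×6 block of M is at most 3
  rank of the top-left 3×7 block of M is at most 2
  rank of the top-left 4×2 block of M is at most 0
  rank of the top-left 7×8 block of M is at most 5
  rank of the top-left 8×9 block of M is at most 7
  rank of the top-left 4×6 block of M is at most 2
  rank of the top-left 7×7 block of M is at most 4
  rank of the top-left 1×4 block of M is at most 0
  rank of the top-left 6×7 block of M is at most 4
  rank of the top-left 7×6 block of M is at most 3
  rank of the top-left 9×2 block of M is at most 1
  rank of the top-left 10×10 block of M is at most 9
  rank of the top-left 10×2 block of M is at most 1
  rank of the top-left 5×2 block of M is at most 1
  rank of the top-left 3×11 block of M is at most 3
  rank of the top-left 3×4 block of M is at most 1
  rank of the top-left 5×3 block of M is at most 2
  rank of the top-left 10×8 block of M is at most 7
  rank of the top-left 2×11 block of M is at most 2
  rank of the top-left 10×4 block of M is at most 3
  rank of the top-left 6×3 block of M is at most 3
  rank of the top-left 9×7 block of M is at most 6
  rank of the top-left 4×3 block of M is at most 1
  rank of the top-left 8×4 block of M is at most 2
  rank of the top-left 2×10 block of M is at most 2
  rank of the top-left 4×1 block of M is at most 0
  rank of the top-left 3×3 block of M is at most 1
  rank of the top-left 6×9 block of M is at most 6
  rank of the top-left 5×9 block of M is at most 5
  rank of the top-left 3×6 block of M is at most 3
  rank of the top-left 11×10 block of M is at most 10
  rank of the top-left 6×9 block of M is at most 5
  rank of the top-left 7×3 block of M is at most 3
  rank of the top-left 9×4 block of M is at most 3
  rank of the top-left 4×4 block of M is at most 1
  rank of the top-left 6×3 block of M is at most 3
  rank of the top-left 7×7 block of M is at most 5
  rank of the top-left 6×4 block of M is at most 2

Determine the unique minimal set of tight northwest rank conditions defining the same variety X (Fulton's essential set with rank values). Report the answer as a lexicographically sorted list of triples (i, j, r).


Propagating the 48 rank bounds to every northwest block:

  R[1]: 0 0 0 0 1 1 1 1 1 1 1
  R[2]: 0 0 1 1 2 2 2 2 2 2 2
  R[3]: 0 0 1 1 2 2 2 3 3 3 3
  R[4]: 0 0 1 1 2 2 3 4 4 4 4
  R[5]: 1 1 2 2 3 3 4 5 5 5 5
  R[6]: 1 1 2 2 3 3 4 5 5 6 6
  R[7]: 1 1 2 2 3 3 4 5 6 7 7
  R[8]: 1 1 2 2 3 4 5 6 7 8 8
  R[9]: 1 1 2 3 4 5 6 7 8 9 9
  R[10]: 1 1 2 3 4 5 6 7 8 9 10
  R[11]: 1 2 3 4 5 6 7 8 9 10 11

second differences of R give the permutation w = (5, 3, 8, 7, 1, 10, 9, 6, 4, 11, 2).

Rothe diagram D(w) (26 cells), 9 SE-corners (essential conditions):

[(1, 4, 0), (3, 7, 2), (4, 2, 0), (4, 4, 1), (4, 6, 2), (6, 9, 5), (7, 6, 3), (8, 4, 2), (10, 2, 1)]


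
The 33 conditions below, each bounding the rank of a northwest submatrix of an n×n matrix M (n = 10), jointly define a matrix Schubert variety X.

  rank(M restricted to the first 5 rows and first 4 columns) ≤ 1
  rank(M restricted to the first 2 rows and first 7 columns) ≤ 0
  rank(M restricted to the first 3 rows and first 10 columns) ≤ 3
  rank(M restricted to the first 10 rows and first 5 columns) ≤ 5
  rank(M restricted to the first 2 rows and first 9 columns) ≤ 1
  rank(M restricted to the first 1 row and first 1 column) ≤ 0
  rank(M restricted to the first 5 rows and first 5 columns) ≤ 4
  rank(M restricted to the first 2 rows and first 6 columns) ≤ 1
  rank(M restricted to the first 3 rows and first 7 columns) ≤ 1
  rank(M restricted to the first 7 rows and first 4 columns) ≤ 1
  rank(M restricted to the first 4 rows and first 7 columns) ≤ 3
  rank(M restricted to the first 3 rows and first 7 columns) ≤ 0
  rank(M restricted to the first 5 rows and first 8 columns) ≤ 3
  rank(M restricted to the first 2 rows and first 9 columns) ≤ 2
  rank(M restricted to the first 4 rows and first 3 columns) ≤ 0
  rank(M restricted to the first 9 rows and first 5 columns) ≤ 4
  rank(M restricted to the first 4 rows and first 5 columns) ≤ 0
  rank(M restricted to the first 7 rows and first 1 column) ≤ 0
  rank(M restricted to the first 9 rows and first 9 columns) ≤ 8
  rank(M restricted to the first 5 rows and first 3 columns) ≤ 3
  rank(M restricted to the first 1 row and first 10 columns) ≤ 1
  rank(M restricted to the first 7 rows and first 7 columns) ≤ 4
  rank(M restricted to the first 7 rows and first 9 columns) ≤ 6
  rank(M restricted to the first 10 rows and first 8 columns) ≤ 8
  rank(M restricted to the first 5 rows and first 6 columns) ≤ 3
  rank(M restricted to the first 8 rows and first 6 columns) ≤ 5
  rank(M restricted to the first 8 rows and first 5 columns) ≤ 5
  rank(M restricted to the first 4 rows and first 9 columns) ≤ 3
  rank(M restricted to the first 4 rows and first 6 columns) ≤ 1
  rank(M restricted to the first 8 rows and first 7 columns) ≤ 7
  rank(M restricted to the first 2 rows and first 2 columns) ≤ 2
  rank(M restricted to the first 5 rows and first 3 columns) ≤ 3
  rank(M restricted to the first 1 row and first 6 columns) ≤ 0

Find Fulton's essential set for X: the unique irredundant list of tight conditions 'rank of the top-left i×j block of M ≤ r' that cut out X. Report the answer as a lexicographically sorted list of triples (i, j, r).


Recovering R(i,j) via the rank-extension bound from the 33 conditions:

  i=1: 0  0  0  0  0  0  0  1  1  1
  i=2: 0  0  0  0  0  0  0  1  1  2
  i=3: 0  0  0  0  0  0  0  1  2  3
  i=4: 0  0  0  0  0  1  1  2  3  4
  i=5: 0  1  1  1  1  2  2  3  4  5
  i=6: 0  1  1  1  2  3  3  4  5  6
  i=7: 0  1  1  1  2  3  4  5  6  7
  i=8: 1  2  2  2  3  4  5  6  7  8
  i=9: 1  2  3  3  4  5  6  7  8  9
  i=10: 1  2  3  4  5  6  7  8  9  10

giving w = (8, 10, 9, 6, 2, 5, 7, 1, 3, 4) via Δ²R.

Rothe diagram D(w) (34 cells), 5 SE-corners (essential conditions):

[(2, 9, 1), (3, 7, 0), (4, 5, 0), (7, 1, 0), (7, 4, 1)]


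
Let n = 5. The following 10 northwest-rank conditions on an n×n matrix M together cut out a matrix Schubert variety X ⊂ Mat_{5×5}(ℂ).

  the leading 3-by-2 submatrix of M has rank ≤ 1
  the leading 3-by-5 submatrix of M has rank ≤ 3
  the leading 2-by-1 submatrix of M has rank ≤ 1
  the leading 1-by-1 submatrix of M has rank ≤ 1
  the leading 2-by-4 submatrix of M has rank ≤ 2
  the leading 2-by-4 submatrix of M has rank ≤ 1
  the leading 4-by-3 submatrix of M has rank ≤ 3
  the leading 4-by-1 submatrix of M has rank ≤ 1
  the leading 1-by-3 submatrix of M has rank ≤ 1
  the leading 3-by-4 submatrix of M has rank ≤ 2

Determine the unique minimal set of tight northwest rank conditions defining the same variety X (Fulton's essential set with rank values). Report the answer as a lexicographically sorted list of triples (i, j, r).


Computing R[i][j] = min implied NW-rank bound (n=5, 10 conditions):

  row 1: 1, 1, 1, 1, 1
  row 2: 1, 1, 1, 1, 2
  row 3: 1, 1, 2, 2, 3
  row 4: 1, 2, 3, 3, 4
  row 5: 1, 2, 3, 4, 5

so w = (1, 5, 3, 2, 4).

ℓ(w)=4; the 2 essential cells (i,j,r):

[(2, 4, 1), (3, 2, 1)]


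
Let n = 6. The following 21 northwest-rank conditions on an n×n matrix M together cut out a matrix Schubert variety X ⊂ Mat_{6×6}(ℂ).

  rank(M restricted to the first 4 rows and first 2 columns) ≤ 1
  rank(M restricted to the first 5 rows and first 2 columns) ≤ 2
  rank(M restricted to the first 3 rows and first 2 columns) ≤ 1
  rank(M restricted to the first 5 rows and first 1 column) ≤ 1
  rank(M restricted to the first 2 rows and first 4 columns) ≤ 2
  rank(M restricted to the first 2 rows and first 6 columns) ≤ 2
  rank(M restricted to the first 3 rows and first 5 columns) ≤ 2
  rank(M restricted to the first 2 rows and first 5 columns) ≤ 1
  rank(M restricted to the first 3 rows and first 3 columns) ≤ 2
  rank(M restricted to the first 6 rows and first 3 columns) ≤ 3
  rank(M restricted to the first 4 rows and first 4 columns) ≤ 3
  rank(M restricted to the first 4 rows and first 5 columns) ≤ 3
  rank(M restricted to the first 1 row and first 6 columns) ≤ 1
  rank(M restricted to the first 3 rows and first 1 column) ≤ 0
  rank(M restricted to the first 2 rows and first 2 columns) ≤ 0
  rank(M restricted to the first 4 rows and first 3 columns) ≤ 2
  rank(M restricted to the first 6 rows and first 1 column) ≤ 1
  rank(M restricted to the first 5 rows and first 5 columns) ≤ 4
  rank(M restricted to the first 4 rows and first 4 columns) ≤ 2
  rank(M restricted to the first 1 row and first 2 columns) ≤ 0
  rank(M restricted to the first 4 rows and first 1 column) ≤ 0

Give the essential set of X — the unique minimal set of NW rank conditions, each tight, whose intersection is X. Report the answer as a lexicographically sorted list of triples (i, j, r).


Rank table r_w(6×6) implied by the 21 constraints:

  0, 0, 1, 1, 1, 1
  0, 0, 1, 1, 1, 2
  0, 1, 2, 2, 2, 3
  0, 1, 2, 2, 3, 4
  1, 2, 3, 3, 4, 5
  1, 2, 3, 4, 5, 6

reading off 1-entries of Δ²R: w = (3, 6, 2, 5, 1, 4).

ℓ(w)=9; the 4 essential cells (i,j,r):

[(2, 2, 0), (2, 5, 1), (4, 1, 0), (4, 4, 2)]


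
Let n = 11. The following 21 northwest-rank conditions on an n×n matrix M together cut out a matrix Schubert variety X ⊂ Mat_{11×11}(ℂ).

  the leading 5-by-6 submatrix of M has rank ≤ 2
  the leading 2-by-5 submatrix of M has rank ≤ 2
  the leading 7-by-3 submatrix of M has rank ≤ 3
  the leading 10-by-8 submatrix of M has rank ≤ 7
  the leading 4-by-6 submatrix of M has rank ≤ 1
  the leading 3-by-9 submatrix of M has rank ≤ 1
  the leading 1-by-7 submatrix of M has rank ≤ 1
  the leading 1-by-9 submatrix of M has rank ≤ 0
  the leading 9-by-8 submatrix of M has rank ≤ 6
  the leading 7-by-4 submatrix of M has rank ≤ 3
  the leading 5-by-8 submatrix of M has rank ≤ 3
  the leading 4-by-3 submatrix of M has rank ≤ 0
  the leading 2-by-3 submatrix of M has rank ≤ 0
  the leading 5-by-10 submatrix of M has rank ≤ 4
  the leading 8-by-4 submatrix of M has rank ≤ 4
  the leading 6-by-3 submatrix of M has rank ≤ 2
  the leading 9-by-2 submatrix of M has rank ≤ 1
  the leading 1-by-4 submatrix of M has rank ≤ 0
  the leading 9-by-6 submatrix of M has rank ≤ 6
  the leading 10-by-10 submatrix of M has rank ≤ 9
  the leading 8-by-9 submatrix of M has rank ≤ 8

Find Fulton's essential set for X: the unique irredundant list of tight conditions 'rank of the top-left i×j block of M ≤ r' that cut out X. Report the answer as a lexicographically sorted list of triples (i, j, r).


The tightest implied rank at each (i,j), from the 21 conditions:

  i=1: 0 | 0 | 0 | 0 | 0 | 0 | 0 | 0 | 0 | 1 | 1
  i=2: 0 | 0 | 0 | 1 | 1 | 1 | 1 | 1 | 1 | 2 | 2
  i=3: 0 | 0 | 0 | 1 | 1 | 1 | 1 | 1 | 1 | 2 | 3
  i=4: 0 | 0 | 0 | 1 | 1 | 1 | 2 | 2 | 2 | 3 | 4
  i=5: 1 | 1 | 1 | 2 | 2 | 2 | 3 | 3 | 3 | 4 | 5
  i=6: 1 | 1 | 2 | 3 | 3 | 3 | 4 | 4 | 4 | 5 | 6
  i=7: 1 | 1 | 2 | 3 | 4 | 4 | 5 | 5 | 5 | 6 | 7
  i=8: 1 | 1 | 2 | 3 | 4 | 5 | 6 | 6 | 6 | 7 | 8
  i=9: 1 | 1 | 2 | 3 | 4 | 5 | 6 | 6 | 7 | 8 | 9
  i=10: 1 | 2 | 3 | 4 | 5 | 6 | 7 | 7 | 8 | 9 | 10
  i=11: 1 | 2 | 3 | 4 | 5 | 6 | 7 | 8 | 9 | 10 | 11

giving w = (10, 4, 11, 7, 1, 3, 5, 6, 9, 2, 8) via Δ²R.

D(w) has 30 cells with 6 SE-corners; essential set:

[(1, 9, 0), (3, 9, 1), (4, 3, 0), (4, 6, 1), (9, 2, 1), (9, 8, 6)]


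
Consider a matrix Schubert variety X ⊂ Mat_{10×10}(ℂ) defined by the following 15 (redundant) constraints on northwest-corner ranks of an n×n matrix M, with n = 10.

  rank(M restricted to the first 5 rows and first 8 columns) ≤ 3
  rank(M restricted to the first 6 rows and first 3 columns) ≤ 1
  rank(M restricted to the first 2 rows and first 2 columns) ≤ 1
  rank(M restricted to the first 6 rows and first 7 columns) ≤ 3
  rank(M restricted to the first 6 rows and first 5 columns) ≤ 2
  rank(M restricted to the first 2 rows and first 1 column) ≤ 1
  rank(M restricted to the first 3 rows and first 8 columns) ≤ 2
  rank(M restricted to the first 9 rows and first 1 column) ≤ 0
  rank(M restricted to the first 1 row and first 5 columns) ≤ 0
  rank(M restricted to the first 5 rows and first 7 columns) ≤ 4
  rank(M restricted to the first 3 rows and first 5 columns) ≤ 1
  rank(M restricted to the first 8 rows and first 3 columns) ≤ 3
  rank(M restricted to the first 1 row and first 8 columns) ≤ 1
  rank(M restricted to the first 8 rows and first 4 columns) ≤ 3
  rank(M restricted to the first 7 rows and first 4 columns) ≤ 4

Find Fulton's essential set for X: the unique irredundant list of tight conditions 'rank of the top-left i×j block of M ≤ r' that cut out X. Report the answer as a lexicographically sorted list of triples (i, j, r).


Propagating the 15 rank bounds to every northwest block:

  R[1]: 0 | 0 | 0 | 0 | 0 | 1 | 1 | 1 | 1 | 1
  R[2]: 0 | 1 | 1 | 1 | 1 | 2 | 2 | 2 | 2 | 2
  R[3]: 0 | 1 | 1 | 1 | 1 | 2 | 2 | 2 | 3 | 3
  R[4]: 0 | 1 | 1 | 2 | 2 | 3 | 3 | 3 | 4 | 4
  R[5]: 0 | 1 | 1 | 2 | 2 | 3 | 3 | 3 | 4 | 5
  R[6]: 0 | 1 | 1 | 2 | 2 | 3 | 3 | 4 | 5 | 6
  R[7]: 0 | 1 | 2 | 3 | 3 | 4 | 4 | 5 | 6 | 7
  R[8]: 0 | 1 | 2 | 3 | 4 | 5 | 5 | 6 | 7 | 8
  R[9]: 0 | 1 | 2 | 3 | 4 | 5 | 6 | 7 | 8 | 9
  R[10]: 1 | 2 | 3 | 4 | 5 | 6 | 7 | 8 | 9 | 10

hence w(1..10) = (6, 2, 9, 4, 10, 8, 3, 5, 7, 1).

Rothe diagram D(w) (26 cells), 8 SE-corners (essential conditions):

[(1, 5, 0), (3, 5, 1), (3, 8, 2), (5, 8, 3), (6, 3, 1), (6, 5, 2), (6, 7, 3), (9, 1, 0)]


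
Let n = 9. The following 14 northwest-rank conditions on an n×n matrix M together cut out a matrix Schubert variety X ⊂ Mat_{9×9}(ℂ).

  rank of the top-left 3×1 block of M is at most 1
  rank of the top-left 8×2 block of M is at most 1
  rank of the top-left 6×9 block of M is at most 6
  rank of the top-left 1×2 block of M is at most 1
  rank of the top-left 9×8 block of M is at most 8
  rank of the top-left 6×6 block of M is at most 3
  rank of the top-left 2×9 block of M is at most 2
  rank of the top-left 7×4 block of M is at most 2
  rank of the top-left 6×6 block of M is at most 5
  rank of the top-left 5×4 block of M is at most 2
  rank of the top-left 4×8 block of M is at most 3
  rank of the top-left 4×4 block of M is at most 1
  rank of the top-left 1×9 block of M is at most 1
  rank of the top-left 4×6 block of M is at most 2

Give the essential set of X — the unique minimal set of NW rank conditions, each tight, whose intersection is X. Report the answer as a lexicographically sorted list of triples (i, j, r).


Computing R[i][j] = min implied NW-rank bound (n=9, 14 conditions):

  R[1]: 1 | 1 | 1 | 1 | 1 | 1 | 1 | 1 | 1
  R[2]: 1 | 1 | 1 | 1 | 2 | 2 | 2 | 2 | 2
  R[3]: 1 | 1 | 1 | 1 | 2 | 2 | 3 | 3 | 3
  R[4]: 1 | 1 | 1 | 1 | 2 | 2 | 3 | 3 | 4
  R[5]: 1 | 1 | 2 | 2 | 3 | 3 | 4 | 4 | 5
  R[6]: 1 | 1 | 2 | 2 | 3 | 3 | 4 | 5 | 6
  R[7]: 1 | 1 | 2 | 2 | 3 | 4 | 5 | 6 | 7
  R[8]: 1 | 1 | 2 | 3 | 4 | 5 | 6 | 7 | 8
  R[9]: 1 | 2 | 3 | 4 | 5 | 6 | 7 | 8 | 9

so w = (1, 5, 7, 9, 3, 8, 6, 4, 2).

Fulton essential set (6 of the 19 Rothe cells):

[(4, 4, 1), (4, 6, 2), (4, 8, 3), (6, 6, 3), (7, 4, 2), (8, 2, 1)]


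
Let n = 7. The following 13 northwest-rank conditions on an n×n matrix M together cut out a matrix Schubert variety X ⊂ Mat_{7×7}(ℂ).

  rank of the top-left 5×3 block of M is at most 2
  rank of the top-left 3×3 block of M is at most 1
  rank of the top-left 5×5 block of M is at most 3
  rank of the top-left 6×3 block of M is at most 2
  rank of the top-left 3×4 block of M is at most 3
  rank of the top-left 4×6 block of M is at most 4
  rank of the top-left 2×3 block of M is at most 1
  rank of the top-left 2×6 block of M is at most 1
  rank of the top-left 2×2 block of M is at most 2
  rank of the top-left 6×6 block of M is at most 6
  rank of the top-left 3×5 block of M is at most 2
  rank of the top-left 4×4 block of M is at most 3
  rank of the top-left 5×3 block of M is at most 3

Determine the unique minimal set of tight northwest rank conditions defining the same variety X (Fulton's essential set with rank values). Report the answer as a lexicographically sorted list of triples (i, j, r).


Propagating the 13 rank bounds to every northwest block:

  row 1: 1 1 1 1 1 1 1
  row 2: 1 1 1 1 1 1 2
  row 3: 1 1 1 2 2 2 3
  row 4: 1 2 2 3 3 3 4
  row 5: 1 2 2 3 3 4 5
  row 6: 1 2 2 3 4 5 6
  row 7: 1 2 3 4 5 6 7

hence w(1..7) = (1, 7, 4, 2, 6, 5, 3).

D(w) has 10 cells with 4 SE-corners; essential set:

[(2, 6, 1), (3, 3, 1), (5, 5, 3), (6, 3, 2)]
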